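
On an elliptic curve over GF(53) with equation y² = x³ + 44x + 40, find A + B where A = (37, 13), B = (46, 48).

(37, 13) + (46, 48). λ = (48 - 13)/(46 - 37) ≡ 35/9 mod 53. 9⁻¹ ≡ 6 (mod 53), so λ ≡ 51.
  x = λ² - 37 - 46 = 2601 - 83 ≡ 27; y = λ·(37 - 27) - 13 ≡ 20. → (27, 20)

(27, 20)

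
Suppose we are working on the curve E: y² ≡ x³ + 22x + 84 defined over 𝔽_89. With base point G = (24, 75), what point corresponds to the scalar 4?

Double-and-add on 4 = (100)₂. Start with G = (24, 75) for the leading 1-bit.
double: tangent at (24, 75): λ = (3·24² + 22)/(2·75) ≡ 59/61. 61⁻¹ ≡ 54 (mod 89) since 61·54 = 3294 ≡ 1, so λ ≡ 59·54 ≡ 71.
  x = λ² - 24 - 24 = 5041 - 48 ≡ 9; y = λ·(24 - 9) - 75 ≡ 11. → (9, 11)
double: tangent at (9, 11): λ = (3·9² + 22)/(2·11) ≡ 87/22. 22⁻¹ ≡ 85 (mod 89), so λ ≡ 87·85 ≡ 8.
  x = λ² - 9 - 9 = 64 - 18 ≡ 46; y = λ·(9 - 46) - 11 ≡ 49. → (46, 49)

(46, 49)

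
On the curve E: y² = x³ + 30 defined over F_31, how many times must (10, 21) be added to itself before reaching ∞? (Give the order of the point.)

2P: tangent at (10, 21): λ = (3·10² + 0)/(2·21) ≡ 21/11. 11⁻¹ ≡ 17 (mod 31) since 11·17 = 187 ≡ 1, so λ ≡ 21·17 ≡ 16.
  x = λ² - 10 - 10 = 256 - 20 ≡ 19; y = λ·(10 - 19) - 21 ≡ 21. → (19, 21)
3P: (19, 21) + (10, 21). λ = (21 - 21)/(10 - 19) ≡ 0/22 mod 31. 22⁻¹ ≡ 24 (mod 31) since 22·24 = 528 ≡ 1, so λ ≡ 0.
  x = λ² - 19 - 10 = 0 - 29 ≡ 2; y = λ·(19 - 2) - 21 ≡ 10. → (2, 10)
4P: (2, 10) + (10, 21). λ = (21 - 10)/(10 - 2) ≡ 11/8 mod 31. 8⁻¹ ≡ 4 (mod 31), so λ ≡ 13.
  x = λ² - 2 - 10 = 169 - 12 ≡ 2; y = λ·(2 - 2) - 10 ≡ 21. → (2, 21)
5P: (2, 21) + (10, 21). λ = (21 - 21)/(10 - 2) ≡ 0/8 mod 31. 8⁻¹ ≡ 4 (mod 31), so λ ≡ 0.
  x = λ² - 2 - 10 = 0 - 12 ≡ 19; y = λ·(2 - 19) - 21 ≡ 10. → (19, 10)
6P: (19, 10) + (10, 21). λ = (21 - 10)/(10 - 19) ≡ 11/22 mod 31. 22⁻¹ ≡ 24 (mod 31), so λ ≡ 16.
  x = λ² - 19 - 10 = 256 - 29 ≡ 10; y = λ·(19 - 10) - 10 ≡ 10. → (10, 10)
7P: (10, 10) + (10, 21): same x and y₁ ≡ -y₂, so the sum is ∞.
7P = ∞, so the order is 7.

7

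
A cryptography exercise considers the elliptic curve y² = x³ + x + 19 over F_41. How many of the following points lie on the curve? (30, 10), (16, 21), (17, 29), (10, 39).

2

(30, 10): 10² ≡ 18, rhs ≡ 30 → off.
(16, 21): 21² ≡ 31, rhs ≡ 31 → on.
(17, 29): 29² ≡ 21, rhs ≡ 29 → off.
(10, 39): 39² ≡ 4, rhs ≡ 4 → on.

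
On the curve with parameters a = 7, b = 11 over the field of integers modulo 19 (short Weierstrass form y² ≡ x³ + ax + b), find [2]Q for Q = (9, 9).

tangent at (9, 9): λ = (3·9² + 7)/(2·9) ≡ 3/18. 18⁻¹ ≡ 18 (mod 19), so λ ≡ 3·18 ≡ 16.
  x = λ² - 9 - 9 = 256 - 18 ≡ 10; y = λ·(9 - 10) - 9 ≡ 13. → (10, 13)

(10, 13)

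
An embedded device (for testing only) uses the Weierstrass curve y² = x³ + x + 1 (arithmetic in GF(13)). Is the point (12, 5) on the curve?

y² = 5² ≡ 12; x³ + 1x + 1 = 1741 ≡ 12 (mod 13). 12 = 12.

yes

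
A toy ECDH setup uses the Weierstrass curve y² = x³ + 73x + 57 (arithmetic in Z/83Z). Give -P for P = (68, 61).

-(68, 61) = (68, -61 mod 83) = (68, 22).

(68, 22)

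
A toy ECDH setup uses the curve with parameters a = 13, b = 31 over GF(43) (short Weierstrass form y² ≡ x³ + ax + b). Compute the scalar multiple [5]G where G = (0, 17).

Double-and-add on 5 = (101)₂. Start with G = (0, 17) for the leading 1-bit.
double: tangent at (0, 17): λ = (3·0² + 13)/(2·17) ≡ 13/34. 34⁻¹ ≡ 19 (mod 43) since 34·19 = 646 ≡ 1, so λ ≡ 13·19 ≡ 32.
  x = λ² - 0 - 0 = 1024 - 0 ≡ 35; y = λ·(0 - 35) - 17 ≡ 24. → (35, 24)
double: tangent at (35, 24): λ = (3·35² + 13)/(2·24) ≡ 33/5. 5⁻¹ ≡ 26 (mod 43), so λ ≡ 33·26 ≡ 41.
  x = λ² - 35 - 35 = 1681 - 70 ≡ 20; y = λ·(35 - 20) - 24 ≡ 32. → (20, 32)
add G: (20, 32) + (0, 17). λ = (17 - 32)/(0 - 20) ≡ 28/23 mod 43. 23⁻¹ ≡ 15 (mod 43), so λ ≡ 33.
  x = λ² - 20 - 0 = 1089 - 20 ≡ 37; y = λ·(20 - 37) - 32 ≡ 9. → (37, 9)

(37, 9)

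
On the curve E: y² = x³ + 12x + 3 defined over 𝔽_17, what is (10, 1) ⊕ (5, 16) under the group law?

(10, 1) + (5, 16). λ = (16 - 1)/(5 - 10) ≡ 15/12 mod 17. 12⁻¹ ≡ 10 (mod 17), so λ ≡ 14.
  x = λ² - 10 - 5 = 196 - 15 ≡ 11; y = λ·(10 - 11) - 1 ≡ 2. → (11, 2)

(11, 2)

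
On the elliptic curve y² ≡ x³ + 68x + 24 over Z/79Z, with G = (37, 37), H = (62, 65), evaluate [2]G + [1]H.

(17, 22)

First 2G:
Repeated addition: build up to 2G.
2G: tangent at (37, 37): λ = (3·37² + 68)/(2·37) ≡ 67/74. 74⁻¹ ≡ 63 (mod 79), so λ ≡ 67·63 ≡ 34.
  x = λ² - 37 - 37 = 1156 - 74 ≡ 55; y = λ·(37 - 55) - 37 ≡ 62. → (55, 62)
2G = (55, 62).
Finally 2G + H:
(55, 62) + (62, 65). λ = (65 - 62)/(62 - 55) ≡ 3/7 mod 79. 7⁻¹ ≡ 34 (mod 79), so λ ≡ 23.
  x = λ² - 55 - 62 = 529 - 117 ≡ 17; y = λ·(55 - 17) - 62 ≡ 22. → (17, 22)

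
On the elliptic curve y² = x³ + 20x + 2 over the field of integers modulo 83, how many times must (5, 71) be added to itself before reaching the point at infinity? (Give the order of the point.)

2P: tangent at (5, 71): λ = (3·5² + 20)/(2·71) ≡ 12/59. 59⁻¹ ≡ 38 (mod 83) since 59·38 = 2242 ≡ 1, so λ ≡ 12·38 ≡ 41.
  x = λ² - 5 - 5 = 1681 - 10 ≡ 11; y = λ·(5 - 11) - 71 ≡ 15. → (11, 15)
3P: (11, 15) + (5, 71). λ = (71 - 15)/(5 - 11) ≡ 56/77 mod 83. 77⁻¹ ≡ 69 (mod 83) since 77·69 = 5313 ≡ 1, so λ ≡ 46.
  x = λ² - 11 - 5 = 2116 - 16 ≡ 25; y = λ·(11 - 25) - 15 ≡ 5. → (25, 5)
4P: (25, 5) + (5, 71). λ = (71 - 5)/(5 - 25) ≡ 66/63 mod 83. 63⁻¹ ≡ 29 (mod 83) since 63·29 = 1827 ≡ 1, so λ ≡ 5.
  x = λ² - 25 - 5 = 25 - 30 ≡ 78; y = λ·(25 - 78) - 5 ≡ 62. → (78, 62)
5P: (78, 62) + (5, 71). λ = (71 - 62)/(5 - 78) ≡ 9/10 mod 83. 10⁻¹ ≡ 25 (mod 83) since 10·25 = 250 ≡ 1, so λ ≡ 59.
  x = λ² - 78 - 5 = 3481 - 83 ≡ 78; y = λ·(78 - 78) - 62 ≡ 21. → (78, 21)
6P: (78, 21) + (5, 71). λ = (71 - 21)/(5 - 78) ≡ 50/10 mod 83. 10⁻¹ ≡ 25 (mod 83), so λ ≡ 5.
  x = λ² - 78 - 5 = 25 - 83 ≡ 25; y = λ·(78 - 25) - 21 ≡ 78. → (25, 78)
7P: (25, 78) + (5, 71). λ = (71 - 78)/(5 - 25) ≡ 76/63 mod 83. 63⁻¹ ≡ 29 (mod 83), so λ ≡ 46.
  x = λ² - 25 - 5 = 2116 - 30 ≡ 11; y = λ·(25 - 11) - 78 ≡ 68. → (11, 68)
8P: (11, 68) + (5, 71). λ = (71 - 68)/(5 - 11) ≡ 3/77 mod 83. 77⁻¹ ≡ 69 (mod 83), so λ ≡ 41.
  x = λ² - 11 - 5 = 1681 - 16 ≡ 5; y = λ·(11 - 5) - 68 ≡ 12. → (5, 12)
9P: (5, 12) + (5, 71): same x and y₁ ≡ -y₂, so the sum is the point at infinity.
9P = the point at infinity, so the order is 9.

9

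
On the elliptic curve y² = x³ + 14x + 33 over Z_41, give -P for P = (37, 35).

(37, 6)

-(37, 35) = (37, -35 mod 41) = (37, 6).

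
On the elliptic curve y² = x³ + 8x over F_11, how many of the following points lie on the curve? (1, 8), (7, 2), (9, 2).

1

(1, 8): 8² ≡ 9, rhs ≡ 9 → on.
(7, 2): 2² ≡ 4, rhs ≡ 3 → off.
(9, 2): 2² ≡ 4, rhs ≡ 9 → off.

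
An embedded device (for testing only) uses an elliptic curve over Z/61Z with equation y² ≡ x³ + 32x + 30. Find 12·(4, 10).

Write G = (4, 10).
Double-and-add on 12 = (1100)₂. Start with G = (4, 10) for the leading 1-bit.
double: tangent at (4, 10): λ = (3·4² + 32)/(2·10) ≡ 19/20. 20⁻¹ ≡ 58 (mod 61) since 20·58 = 1160 ≡ 1, so λ ≡ 19·58 ≡ 4.
  x = λ² - 4 - 4 = 16 - 8 ≡ 8; y = λ·(4 - 8) - 10 ≡ 35. → (8, 35)
add G: (8, 35) + (4, 10). λ = (10 - 35)/(4 - 8) ≡ 36/57 mod 61. 57⁻¹ ≡ 15 (mod 61), so λ ≡ 52.
  x = λ² - 8 - 4 = 2704 - 12 ≡ 8; y = λ·(8 - 8) - 35 ≡ 26. → (8, 26)
double: tangent at (8, 26): λ = (3·8² + 32)/(2·26) ≡ 41/52. 52⁻¹ ≡ 27 (mod 61), so λ ≡ 41·27 ≡ 9.
  x = λ² - 8 - 8 = 81 - 16 ≡ 4; y = λ·(8 - 4) - 26 ≡ 10. → (4, 10)
double: tangent at (4, 10): λ = (3·4² + 32)/(2·10) ≡ 19/20. 20⁻¹ ≡ 58 (mod 61), so λ ≡ 19·58 ≡ 4.
  x = λ² - 4 - 4 = 16 - 8 ≡ 8; y = λ·(4 - 8) - 10 ≡ 35. → (8, 35)

(8, 35)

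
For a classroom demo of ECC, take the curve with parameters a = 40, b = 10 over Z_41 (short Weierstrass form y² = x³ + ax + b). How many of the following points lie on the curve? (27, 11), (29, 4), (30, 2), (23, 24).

1

(27, 11): 11² ≡ 39, rhs ≡ 27 → off.
(29, 4): 4² ≡ 16, rhs ≡ 16 → on.
(30, 2): 2² ≡ 4, rhs ≡ 2 → off.
(23, 24): 24² ≡ 2, rhs ≡ 18 → off.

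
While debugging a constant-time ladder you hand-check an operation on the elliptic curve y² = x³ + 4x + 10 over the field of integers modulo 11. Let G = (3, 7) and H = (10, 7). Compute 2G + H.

(2, 9)

First 2G:
Repeated addition: build up to 2G.
2G: tangent at (3, 7): λ = (3·3² + 4)/(2·7) ≡ 9/3. 3⁻¹ ≡ 4 (mod 11), so λ ≡ 9·4 ≡ 3.
  x = λ² - 3 - 3 = 9 - 6 ≡ 3; y = λ·(3 - 3) - 7 ≡ 4. → (3, 4)
2G = (3, 4).
Finally 2G + H:
(3, 4) + (10, 7). λ = (7 - 4)/(10 - 3) ≡ 3/7 mod 11. 7⁻¹ ≡ 8 (mod 11), so λ ≡ 2.
  x = λ² - 3 - 10 = 4 - 13 ≡ 2; y = λ·(3 - 2) - 4 ≡ 9. → (2, 9)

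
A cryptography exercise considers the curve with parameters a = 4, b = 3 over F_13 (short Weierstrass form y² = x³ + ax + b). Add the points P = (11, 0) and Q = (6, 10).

(0, 4)

(11, 0) + (6, 10). λ = (10 - 0)/(6 - 11) ≡ 10/8 mod 13. 8⁻¹ ≡ 5 (mod 13), so λ ≡ 11.
  x = λ² - 11 - 6 = 121 - 17 ≡ 0; y = λ·(11 - 0) - 0 ≡ 4. → (0, 4)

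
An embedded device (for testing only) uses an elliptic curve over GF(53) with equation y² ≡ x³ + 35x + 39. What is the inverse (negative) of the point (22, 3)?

(22, 50)

-(22, 3) = (22, -3 mod 53) = (22, 50).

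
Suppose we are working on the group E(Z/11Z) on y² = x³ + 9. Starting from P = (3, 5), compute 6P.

Double-and-add on 6 = (110)₂. Start with P = (3, 5) for the leading 1-bit.
double: tangent at (3, 5): λ = (3·3² + 0)/(2·5) ≡ 5/10. 10⁻¹ ≡ 10 (mod 11), so λ ≡ 5·10 ≡ 6.
  x = λ² - 3 - 3 = 36 - 6 ≡ 8; y = λ·(3 - 8) - 5 ≡ 9. → (8, 9)
add P: (8, 9) + (3, 5). λ = (5 - 9)/(3 - 8) ≡ 7/6 mod 11. 6⁻¹ ≡ 2 (mod 11), so λ ≡ 3.
  x = λ² - 8 - 3 = 9 - 11 ≡ 9; y = λ·(8 - 9) - 9 ≡ 10. → (9, 10)
double: tangent at (9, 10): λ = (3·9² + 0)/(2·10) ≡ 1/9. 9⁻¹ ≡ 5 (mod 11), so λ ≡ 1·5 ≡ 5.
  x = λ² - 9 - 9 = 25 - 18 ≡ 7; y = λ·(9 - 7) - 10 ≡ 0. → (7, 0)

(7, 0)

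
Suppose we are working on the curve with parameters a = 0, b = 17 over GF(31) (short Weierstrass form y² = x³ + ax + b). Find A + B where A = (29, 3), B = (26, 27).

(29, 3) + (26, 27). λ = (27 - 3)/(26 - 29) ≡ 24/28 mod 31. 28⁻¹ ≡ 10 (mod 31), so λ ≡ 23.
  x = λ² - 29 - 26 = 529 - 55 ≡ 9; y = λ·(29 - 9) - 3 ≡ 23. → (9, 23)

(9, 23)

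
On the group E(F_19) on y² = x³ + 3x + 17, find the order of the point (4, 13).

4

2P: tangent at (4, 13): λ = (3·4² + 3)/(2·13) ≡ 13/7. 7⁻¹ ≡ 11 (mod 19), so λ ≡ 13·11 ≡ 10.
  x = λ² - 4 - 4 = 100 - 8 ≡ 16; y = λ·(4 - 16) - 13 ≡ 0. → (16, 0)
3P: (16, 0) + (4, 13). λ = (13 - 0)/(4 - 16) ≡ 13/7 mod 19. 7⁻¹ ≡ 11 (mod 19), so λ ≡ 10.
  x = λ² - 16 - 4 = 100 - 20 ≡ 4; y = λ·(16 - 4) - 0 ≡ 6. → (4, 6)
4P: (4, 6) + (4, 13): same x and y₁ ≡ -y₂, so the sum is ∞.
4P = ∞, so the order is 4.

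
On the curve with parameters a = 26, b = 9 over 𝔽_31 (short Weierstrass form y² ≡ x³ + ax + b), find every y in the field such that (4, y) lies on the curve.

none

x³ + 26x + 9 = 177 ≡ 22 (mod 31).
22 is a non-residue mod 31; no y exists.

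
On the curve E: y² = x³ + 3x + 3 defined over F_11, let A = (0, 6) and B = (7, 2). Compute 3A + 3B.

(5, 0)

First 3A:
Repeated addition: build up to 3A.
2A: tangent at (0, 6): λ = (3·0² + 3)/(2·6) ≡ 3/1. 1⁻¹ ≡ 1 (mod 11), so λ ≡ 3·1 ≡ 3.
  x = λ² - 0 - 0 = 9 - 0 ≡ 9; y = λ·(0 - 9) - 6 ≡ 0. → (9, 0)
3A: (9, 0) + (0, 6). λ = (6 - 0)/(0 - 9) ≡ 6/2 mod 11. 2⁻¹ ≡ 6 (mod 11) since 2·6 = 12 ≡ 1, so λ ≡ 3.
  x = λ² - 9 - 0 = 9 - 9 ≡ 0; y = λ·(9 - 0) - 0 ≡ 5. → (0, 5)
3A = (0, 5).
Next 3B:
Repeated addition: build up to 3B.
2B: tangent at (7, 2): λ = (3·7² + 3)/(2·2) ≡ 7/4. 4⁻¹ ≡ 3 (mod 11), so λ ≡ 7·3 ≡ 10.
  x = λ² - 7 - 7 = 100 - 14 ≡ 9; y = λ·(7 - 9) - 2 ≡ 0. → (9, 0)
3B: (9, 0) + (7, 2). λ = (2 - 0)/(7 - 9) ≡ 2/9 mod 11. 9⁻¹ ≡ 5 (mod 11) since 9·5 = 45 ≡ 1, so λ ≡ 10.
  x = λ² - 9 - 7 = 100 - 16 ≡ 7; y = λ·(9 - 7) - 0 ≡ 9. → (7, 9)
3B = (7, 9).
Finally 3A + 3B:
(0, 5) + (7, 9). λ = (9 - 5)/(7 - 0) ≡ 4/7 mod 11. 7⁻¹ ≡ 8 (mod 11), so λ ≡ 10.
  x = λ² - 0 - 7 = 100 - 7 ≡ 5; y = λ·(0 - 5) - 5 ≡ 0. → (5, 0)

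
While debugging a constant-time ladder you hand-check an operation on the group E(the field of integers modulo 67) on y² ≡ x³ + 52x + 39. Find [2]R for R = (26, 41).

tangent at (26, 41): λ = (3·26² + 52)/(2·41) ≡ 3/15. 15⁻¹ ≡ 9 (mod 67), so λ ≡ 3·9 ≡ 27.
  x = λ² - 26 - 26 = 729 - 52 ≡ 7; y = λ·(26 - 7) - 41 ≡ 3. → (7, 3)

(7, 3)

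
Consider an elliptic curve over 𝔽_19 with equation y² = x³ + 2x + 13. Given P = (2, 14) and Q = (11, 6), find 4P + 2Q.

First 4P:
Double-and-add on 4 = (100)₂. Start with P = (2, 14) for the leading 1-bit.
double: tangent at (2, 14): λ = (3·2² + 2)/(2·14) ≡ 14/9. 9⁻¹ ≡ 17 (mod 19), so λ ≡ 14·17 ≡ 10.
  x = λ² - 2 - 2 = 100 - 4 ≡ 1; y = λ·(2 - 1) - 14 ≡ 15. → (1, 15)
double: tangent at (1, 15): λ = (3·1² + 2)/(2·15) ≡ 5/11. 11⁻¹ ≡ 7 (mod 19), so λ ≡ 5·7 ≡ 16.
  x = λ² - 1 - 1 = 256 - 2 ≡ 7; y = λ·(1 - 7) - 15 ≡ 3. → (7, 3)
4P = (7, 3).
Next 2Q:
Repeated addition: build up to 2Q.
2Q: tangent at (11, 6): λ = (3·11² + 2)/(2·6) ≡ 4/12. 12⁻¹ ≡ 8 (mod 19), so λ ≡ 4·8 ≡ 13.
  x = λ² - 11 - 11 = 169 - 22 ≡ 14; y = λ·(11 - 14) - 6 ≡ 12. → (14, 12)
2Q = (14, 12).
Finally 4P + 2Q:
(7, 3) + (14, 12). λ = (12 - 3)/(14 - 7) ≡ 9/7 mod 19. 7⁻¹ ≡ 11 (mod 19) since 7·11 = 77 ≡ 1, so λ ≡ 4.
  x = λ² - 7 - 14 = 16 - 21 ≡ 14; y = λ·(7 - 14) - 3 ≡ 7. → (14, 7)

(14, 7)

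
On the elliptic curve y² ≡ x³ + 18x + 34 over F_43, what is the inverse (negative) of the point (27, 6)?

-(27, 6) = (27, -6 mod 43) = (27, 37).

(27, 37)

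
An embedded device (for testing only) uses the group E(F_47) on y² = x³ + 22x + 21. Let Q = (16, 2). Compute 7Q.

(20, 1)

Double-and-add on 7 = (111)₂. Start with Q = (16, 2) for the leading 1-bit.
double: tangent at (16, 2): λ = (3·16² + 22)/(2·2) ≡ 38/4. 4⁻¹ ≡ 12 (mod 47), so λ ≡ 38·12 ≡ 33.
  x = λ² - 16 - 16 = 1089 - 32 ≡ 23; y = λ·(16 - 23) - 2 ≡ 2. → (23, 2)
add Q: (23, 2) + (16, 2). λ = (2 - 2)/(16 - 23) ≡ 0/40 mod 47. 40⁻¹ ≡ 20 (mod 47), so λ ≡ 0.
  x = λ² - 23 - 16 = 0 - 39 ≡ 8; y = λ·(23 - 8) - 2 ≡ 45. → (8, 45)
double: tangent at (8, 45): λ = (3·8² + 22)/(2·45) ≡ 26/43. 43⁻¹ ≡ 35 (mod 47), so λ ≡ 26·35 ≡ 17.
  x = λ² - 8 - 8 = 289 - 16 ≡ 38; y = λ·(8 - 38) - 45 ≡ 9. → (38, 9)
add Q: (38, 9) + (16, 2). λ = (2 - 9)/(16 - 38) ≡ 40/25 mod 47. 25⁻¹ ≡ 32 (mod 47), so λ ≡ 11.
  x = λ² - 38 - 16 = 121 - 54 ≡ 20; y = λ·(38 - 20) - 9 ≡ 1. → (20, 1)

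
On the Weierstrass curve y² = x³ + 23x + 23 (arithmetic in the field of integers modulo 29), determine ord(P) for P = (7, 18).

2P: tangent at (7, 18): λ = (3·7² + 23)/(2·18) ≡ 25/7. 7⁻¹ ≡ 25 (mod 29), so λ ≡ 25·25 ≡ 16.
  x = λ² - 7 - 7 = 256 - 14 ≡ 10; y = λ·(7 - 10) - 18 ≡ 21. → (10, 21)
3P: (10, 21) + (7, 18). λ = (18 - 21)/(7 - 10) ≡ 26/26 mod 29. 26⁻¹ ≡ 19 (mod 29), so λ ≡ 1.
  x = λ² - 10 - 7 = 1 - 17 ≡ 13; y = λ·(10 - 13) - 21 ≡ 5. → (13, 5)
4P: (13, 5) + (7, 18). λ = (18 - 5)/(7 - 13) ≡ 13/23 mod 29. 23⁻¹ ≡ 24 (mod 29) since 23·24 = 552 ≡ 1, so λ ≡ 22.
  x = λ² - 13 - 7 = 484 - 20 ≡ 0; y = λ·(13 - 0) - 5 ≡ 20. → (0, 20)
5P: (0, 20) + (7, 18). λ = (18 - 20)/(7 - 0) ≡ 27/7 mod 29. 7⁻¹ ≡ 25 (mod 29) since 7·25 = 175 ≡ 1, so λ ≡ 8.
  x = λ² - 0 - 7 = 64 - 7 ≡ 28; y = λ·(0 - 28) - 20 ≡ 17. → (28, 17)
6P: (28, 17) + (7, 18). λ = (18 - 17)/(7 - 28) ≡ 1/8 mod 29. 8⁻¹ ≡ 11 (mod 29), so λ ≡ 11.
  x = λ² - 28 - 7 = 121 - 35 ≡ 28; y = λ·(28 - 28) - 17 ≡ 12. → (28, 12)
7P: (28, 12) + (7, 18). λ = (18 - 12)/(7 - 28) ≡ 6/8 mod 29. 8⁻¹ ≡ 11 (mod 29) since 8·11 = 88 ≡ 1, so λ ≡ 8.
  x = λ² - 28 - 7 = 64 - 35 ≡ 0; y = λ·(28 - 0) - 12 ≡ 9. → (0, 9)
8P: (0, 9) + (7, 18). λ = (18 - 9)/(7 - 0) ≡ 9/7 mod 29. 7⁻¹ ≡ 25 (mod 29), so λ ≡ 22.
  x = λ² - 0 - 7 = 484 - 7 ≡ 13; y = λ·(0 - 13) - 9 ≡ 24. → (13, 24)
9P: (13, 24) + (7, 18). λ = (18 - 24)/(7 - 13) ≡ 23/23 mod 29. 23⁻¹ ≡ 24 (mod 29) since 23·24 = 552 ≡ 1, so λ ≡ 1.
  x = λ² - 13 - 7 = 1 - 20 ≡ 10; y = λ·(13 - 10) - 24 ≡ 8. → (10, 8)
10P: (10, 8) + (7, 18). λ = (18 - 8)/(7 - 10) ≡ 10/26 mod 29. 26⁻¹ ≡ 19 (mod 29), so λ ≡ 16.
  x = λ² - 10 - 7 = 256 - 17 ≡ 7; y = λ·(10 - 7) - 8 ≡ 11. → (7, 11)
11P: (7, 11) + (7, 18): same x and y₁ ≡ -y₂, so the sum is O.
11P = O, so the order is 11.

11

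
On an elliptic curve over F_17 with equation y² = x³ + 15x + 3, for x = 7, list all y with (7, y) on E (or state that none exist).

3, 14

x³ + 15x + 3 = 451 ≡ 9 (mod 17).
Square roots of 9 mod 17: 3 and 14 (since 3² = 9 ≡ 9).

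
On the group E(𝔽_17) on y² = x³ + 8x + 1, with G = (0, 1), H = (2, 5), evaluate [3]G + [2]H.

First 3G:
Repeated addition: build up to 3G.
2G: tangent at (0, 1): λ = (3·0² + 8)/(2·1) ≡ 8/2. 2⁻¹ ≡ 9 (mod 17), so λ ≡ 8·9 ≡ 4.
  x = λ² - 0 - 0 = 16 - 0 ≡ 16; y = λ·(0 - 16) - 1 ≡ 3. → (16, 3)
3G: (16, 3) + (0, 1). λ = (1 - 3)/(0 - 16) ≡ 15/1 mod 17. 1⁻¹ ≡ 1 (mod 17), so λ ≡ 15.
  x = λ² - 16 - 0 = 225 - 16 ≡ 5; y = λ·(16 - 5) - 3 ≡ 9. → (5, 9)
3G = (5, 9).
Next 2H:
Repeated addition: build up to 2H.
2H: tangent at (2, 5): λ = (3·2² + 8)/(2·5) ≡ 3/10. 10⁻¹ ≡ 12 (mod 17), so λ ≡ 3·12 ≡ 2.
  x = λ² - 2 - 2 = 4 - 4 ≡ 0; y = λ·(2 - 0) - 5 ≡ 16. → (0, 16)
2H = (0, 16).
Finally 3G + 2H:
(5, 9) + (0, 16). λ = (16 - 9)/(0 - 5) ≡ 7/12 mod 17. 12⁻¹ ≡ 10 (mod 17), so λ ≡ 2.
  x = λ² - 5 - 0 = 4 - 5 ≡ 16; y = λ·(5 - 16) - 9 ≡ 3. → (16, 3)

(16, 3)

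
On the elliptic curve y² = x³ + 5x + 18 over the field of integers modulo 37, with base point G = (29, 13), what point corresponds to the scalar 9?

(4, 19)

Double-and-add on 9 = (1001)₂. Start with G = (29, 13) for the leading 1-bit.
double: tangent at (29, 13): λ = (3·29² + 5)/(2·13) ≡ 12/26. 26⁻¹ ≡ 10 (mod 37), so λ ≡ 12·10 ≡ 9.
  x = λ² - 29 - 29 = 81 - 58 ≡ 23; y = λ·(29 - 23) - 13 ≡ 4. → (23, 4)
double: tangent at (23, 4): λ = (3·23² + 5)/(2·4) ≡ 1/8. 8⁻¹ ≡ 14 (mod 37), so λ ≡ 1·14 ≡ 14.
  x = λ² - 23 - 23 = 196 - 46 ≡ 2; y = λ·(23 - 2) - 4 ≡ 31. → (2, 31)
double: tangent at (2, 31): λ = (3·2² + 5)/(2·31) ≡ 17/25. 25⁻¹ ≡ 3 (mod 37) since 25·3 = 75 ≡ 1, so λ ≡ 17·3 ≡ 14.
  x = λ² - 2 - 2 = 196 - 4 ≡ 7; y = λ·(2 - 7) - 31 ≡ 10. → (7, 10)
add G: (7, 10) + (29, 13). λ = (13 - 10)/(29 - 7) ≡ 3/22 mod 37. 22⁻¹ ≡ 32 (mod 37), so λ ≡ 22.
  x = λ² - 7 - 29 = 484 - 36 ≡ 4; y = λ·(7 - 4) - 10 ≡ 19. → (4, 19)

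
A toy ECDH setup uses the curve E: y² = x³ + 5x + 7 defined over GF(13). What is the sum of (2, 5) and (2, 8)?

O

The two points share x = 2 and their y-coordinates satisfy 5 + 8 ≡ 0 (mod 13), so they are inverses. Their sum is the point at infinity.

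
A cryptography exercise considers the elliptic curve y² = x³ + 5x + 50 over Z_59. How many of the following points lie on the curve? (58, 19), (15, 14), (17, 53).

(58, 19): 19² ≡ 7, rhs ≡ 44 → off.
(15, 14): 14² ≡ 19, rhs ≡ 19 → on.
(17, 53): 53² ≡ 36, rhs ≡ 33 → off.

1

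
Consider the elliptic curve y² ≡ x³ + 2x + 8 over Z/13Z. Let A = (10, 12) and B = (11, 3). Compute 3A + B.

(9, 1)

First 3A:
Repeated addition: build up to 3A.
2A: tangent at (10, 12): λ = (3·10² + 2)/(2·12) ≡ 3/11. 11⁻¹ ≡ 6 (mod 13) since 11·6 = 66 ≡ 1, so λ ≡ 3·6 ≡ 5.
  x = λ² - 10 - 10 = 25 - 20 ≡ 5; y = λ·(10 - 5) - 12 ≡ 0. → (5, 0)
3A: (5, 0) + (10, 12). λ = (12 - 0)/(10 - 5) ≡ 12/5 mod 13. 5⁻¹ ≡ 8 (mod 13), so λ ≡ 5.
  x = λ² - 5 - 10 = 25 - 15 ≡ 10; y = λ·(5 - 10) - 0 ≡ 1. → (10, 1)
3A = (10, 1).
Finally 3A + B:
(10, 1) + (11, 3). λ = (3 - 1)/(11 - 10) ≡ 2/1 mod 13. 1⁻¹ ≡ 1 (mod 13), so λ ≡ 2.
  x = λ² - 10 - 11 = 4 - 21 ≡ 9; y = λ·(10 - 9) - 1 ≡ 1. → (9, 1)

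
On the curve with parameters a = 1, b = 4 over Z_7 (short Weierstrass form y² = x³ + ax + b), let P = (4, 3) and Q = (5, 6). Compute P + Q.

(4, 3) + (5, 6). λ = (6 - 3)/(5 - 4) ≡ 3/1 mod 7. 1⁻¹ ≡ 1 (mod 7), so λ ≡ 3.
  x = λ² - 4 - 5 = 9 - 9 ≡ 0; y = λ·(4 - 0) - 3 ≡ 2. → (0, 2)

(0, 2)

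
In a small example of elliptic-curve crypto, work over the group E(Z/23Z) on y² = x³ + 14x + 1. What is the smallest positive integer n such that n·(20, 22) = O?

2P: tangent at (20, 22): λ = (3·20² + 14)/(2·22) ≡ 18/21. 21⁻¹ ≡ 11 (mod 23), so λ ≡ 18·11 ≡ 14.
  x = λ² - 20 - 20 = 196 - 40 ≡ 18; y = λ·(20 - 18) - 22 ≡ 6. → (18, 6)
3P: (18, 6) + (20, 22). λ = (22 - 6)/(20 - 18) ≡ 16/2 mod 23. 2⁻¹ ≡ 12 (mod 23), so λ ≡ 8.
  x = λ² - 18 - 20 = 64 - 38 ≡ 3; y = λ·(18 - 3) - 6 ≡ 22. → (3, 22)
4P: (3, 22) + (20, 22). λ = (22 - 22)/(20 - 3) ≡ 0/17 mod 23. 17⁻¹ ≡ 19 (mod 23) since 17·19 = 323 ≡ 1, so λ ≡ 0.
  x = λ² - 3 - 20 = 0 - 23 ≡ 0; y = λ·(3 - 0) - 22 ≡ 1. → (0, 1)
5P: (0, 1) + (20, 22). λ = (22 - 1)/(20 - 0) ≡ 21/20 mod 23. 20⁻¹ ≡ 15 (mod 23), so λ ≡ 16.
  x = λ² - 0 - 20 = 256 - 20 ≡ 6; y = λ·(0 - 6) - 1 ≡ 18. → (6, 18)
6P: (6, 18) + (20, 22). λ = (22 - 18)/(20 - 6) ≡ 4/14 mod 23. 14⁻¹ ≡ 5 (mod 23) since 14·5 = 70 ≡ 1, so λ ≡ 20.
  x = λ² - 6 - 20 = 400 - 26 ≡ 6; y = λ·(6 - 6) - 18 ≡ 5. → (6, 5)
7P: (6, 5) + (20, 22). λ = (22 - 5)/(20 - 6) ≡ 17/14 mod 23. 14⁻¹ ≡ 5 (mod 23), so λ ≡ 16.
  x = λ² - 6 - 20 = 256 - 26 ≡ 0; y = λ·(6 - 0) - 5 ≡ 22. → (0, 22)
8P: (0, 22) + (20, 22). λ = (22 - 22)/(20 - 0) ≡ 0/20 mod 23. 20⁻¹ ≡ 15 (mod 23), so λ ≡ 0.
  x = λ² - 0 - 20 = 0 - 20 ≡ 3; y = λ·(0 - 3) - 22 ≡ 1. → (3, 1)
9P: (3, 1) + (20, 22). λ = (22 - 1)/(20 - 3) ≡ 21/17 mod 23. 17⁻¹ ≡ 19 (mod 23), so λ ≡ 8.
  x = λ² - 3 - 20 = 64 - 23 ≡ 18; y = λ·(3 - 18) - 1 ≡ 17. → (18, 17)
10P: (18, 17) + (20, 22). λ = (22 - 17)/(20 - 18) ≡ 5/2 mod 23. 2⁻¹ ≡ 12 (mod 23), so λ ≡ 14.
  x = λ² - 18 - 20 = 196 - 38 ≡ 20; y = λ·(18 - 20) - 17 ≡ 1. → (20, 1)
11P: (20, 1) + (20, 22): same x and y₁ ≡ -y₂, so the sum is O.
11P = O, so the order is 11.

11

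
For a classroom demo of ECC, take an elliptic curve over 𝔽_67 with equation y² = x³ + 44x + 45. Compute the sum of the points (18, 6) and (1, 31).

(65, 4)

(18, 6) + (1, 31). λ = (31 - 6)/(1 - 18) ≡ 25/50 mod 67. 50⁻¹ ≡ 63 (mod 67), so λ ≡ 34.
  x = λ² - 18 - 1 = 1156 - 19 ≡ 65; y = λ·(18 - 65) - 6 ≡ 4. → (65, 4)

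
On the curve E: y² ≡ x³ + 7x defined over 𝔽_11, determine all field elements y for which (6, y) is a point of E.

x³ + 7x + 0 = 258 ≡ 5 (mod 11).
Square roots of 5 mod 11: 4 and 7 (since 4² = 16 ≡ 5).

4, 7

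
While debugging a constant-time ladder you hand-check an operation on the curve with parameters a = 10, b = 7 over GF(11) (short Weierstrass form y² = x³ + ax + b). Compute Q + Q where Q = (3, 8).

tangent at (3, 8): λ = (3·3² + 10)/(2·8) ≡ 4/5. 5⁻¹ ≡ 9 (mod 11), so λ ≡ 4·9 ≡ 3.
  x = λ² - 3 - 3 = 9 - 6 ≡ 3; y = λ·(3 - 3) - 8 ≡ 3. → (3, 3)

(3, 3)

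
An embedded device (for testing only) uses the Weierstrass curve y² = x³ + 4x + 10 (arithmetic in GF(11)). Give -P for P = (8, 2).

-(8, 2) = (8, -2 mod 11) = (8, 9).

(8, 9)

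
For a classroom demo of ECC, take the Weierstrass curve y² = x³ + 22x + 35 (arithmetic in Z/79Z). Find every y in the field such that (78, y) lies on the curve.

none

x³ + 22x + 35 = 476303 ≡ 12 (mod 79).
12 is a non-residue mod 79; no y exists.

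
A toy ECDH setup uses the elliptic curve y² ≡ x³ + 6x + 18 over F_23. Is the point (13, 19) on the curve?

y² = 19² ≡ 16; x³ + 6x + 18 = 2293 ≡ 16 (mod 23). 16 = 16.

yes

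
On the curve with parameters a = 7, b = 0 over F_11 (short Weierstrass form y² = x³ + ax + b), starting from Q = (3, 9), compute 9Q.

Repeated addition: build up to 9Q.
2Q: tangent at (3, 9): λ = (3·3² + 7)/(2·9) ≡ 1/7. 7⁻¹ ≡ 8 (mod 11), so λ ≡ 1·8 ≡ 8.
  x = λ² - 3 - 3 = 64 - 6 ≡ 3; y = λ·(3 - 3) - 9 ≡ 2. → (3, 2)
3Q: (3, 2) + (3, 9): same x and y₁ ≡ -y₂, so the sum is O.
4Q: O + (3, 9) = (3, 9) (identity).
5Q: tangent at (3, 9): λ = (3·3² + 7)/(2·9) ≡ 1/7. 7⁻¹ ≡ 8 (mod 11) since 7·8 = 56 ≡ 1, so λ ≡ 1·8 ≡ 8.
  x = λ² - 3 - 3 = 64 - 6 ≡ 3; y = λ·(3 - 3) - 9 ≡ 2. → (3, 2)
6Q: (3, 2) + (3, 9): same x and y₁ ≡ -y₂, so the sum is O.
7Q: O + (3, 9) = (3, 9) (identity).
8Q: tangent at (3, 9): λ = (3·3² + 7)/(2·9) ≡ 1/7. 7⁻¹ ≡ 8 (mod 11), so λ ≡ 1·8 ≡ 8.
  x = λ² - 3 - 3 = 64 - 6 ≡ 3; y = λ·(3 - 3) - 9 ≡ 2. → (3, 2)
9Q: (3, 2) + (3, 9): same x and y₁ ≡ -y₂, so the sum is O.

O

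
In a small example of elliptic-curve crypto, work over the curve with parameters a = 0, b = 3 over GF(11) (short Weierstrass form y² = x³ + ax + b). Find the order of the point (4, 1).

12

2P: tangent at (4, 1): λ = (3·4² + 0)/(2·1) ≡ 4/2. 2⁻¹ ≡ 6 (mod 11), so λ ≡ 4·6 ≡ 2.
  x = λ² - 4 - 4 = 4 - 8 ≡ 7; y = λ·(4 - 7) - 1 ≡ 4. → (7, 4)
3P: (7, 4) + (4, 1). λ = (1 - 4)/(4 - 7) ≡ 8/8 mod 11. 8⁻¹ ≡ 7 (mod 11) since 8·7 = 56 ≡ 1, so λ ≡ 1.
  x = λ² - 7 - 4 = 1 - 11 ≡ 1; y = λ·(7 - 1) - 4 ≡ 2. → (1, 2)
4P: (1, 2) + (4, 1). λ = (1 - 2)/(4 - 1) ≡ 10/3 mod 11. 3⁻¹ ≡ 4 (mod 11) since 3·4 = 12 ≡ 1, so λ ≡ 7.
  x = λ² - 1 - 4 = 49 - 5 ≡ 0; y = λ·(1 - 0) - 2 ≡ 5. → (0, 5)
5P: (0, 5) + (4, 1). λ = (1 - 5)/(4 - 0) ≡ 7/4 mod 11. 4⁻¹ ≡ 3 (mod 11), so λ ≡ 10.
  x = λ² - 0 - 4 = 100 - 4 ≡ 8; y = λ·(0 - 8) - 5 ≡ 3. → (8, 3)
6P: (8, 3) + (4, 1). λ = (1 - 3)/(4 - 8) ≡ 9/7 mod 11. 7⁻¹ ≡ 8 (mod 11), so λ ≡ 6.
  x = λ² - 8 - 4 = 36 - 12 ≡ 2; y = λ·(8 - 2) - 3 ≡ 0. → (2, 0)
7P: (2, 0) + (4, 1). λ = (1 - 0)/(4 - 2) ≡ 1/2 mod 11. 2⁻¹ ≡ 6 (mod 11), so λ ≡ 6.
  x = λ² - 2 - 4 = 36 - 6 ≡ 8; y = λ·(2 - 8) - 0 ≡ 8. → (8, 8)
8P: (8, 8) + (4, 1). λ = (1 - 8)/(4 - 8) ≡ 4/7 mod 11. 7⁻¹ ≡ 8 (mod 11) since 7·8 = 56 ≡ 1, so λ ≡ 10.
  x = λ² - 8 - 4 = 100 - 12 ≡ 0; y = λ·(8 - 0) - 8 ≡ 6. → (0, 6)
9P: (0, 6) + (4, 1). λ = (1 - 6)/(4 - 0) ≡ 6/4 mod 11. 4⁻¹ ≡ 3 (mod 11), so λ ≡ 7.
  x = λ² - 0 - 4 = 49 - 4 ≡ 1; y = λ·(0 - 1) - 6 ≡ 9. → (1, 9)
10P: (1, 9) + (4, 1). λ = (1 - 9)/(4 - 1) ≡ 3/3 mod 11. 3⁻¹ ≡ 4 (mod 11), so λ ≡ 1.
  x = λ² - 1 - 4 = 1 - 5 ≡ 7; y = λ·(1 - 7) - 9 ≡ 7. → (7, 7)
11P: (7, 7) + (4, 1). λ = (1 - 7)/(4 - 7) ≡ 5/8 mod 11. 8⁻¹ ≡ 7 (mod 11), so λ ≡ 2.
  x = λ² - 7 - 4 = 4 - 11 ≡ 4; y = λ·(7 - 4) - 7 ≡ 10. → (4, 10)
12P: (4, 10) + (4, 1): same x and y₁ ≡ -y₂, so the sum is the point at infinity.
12P = the point at infinity, so the order is 12.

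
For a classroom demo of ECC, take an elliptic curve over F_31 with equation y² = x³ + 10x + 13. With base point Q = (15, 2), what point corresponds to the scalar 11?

Repeated addition: build up to 11Q.
2Q: tangent at (15, 2): λ = (3·15² + 10)/(2·2) ≡ 3/4. 4⁻¹ ≡ 8 (mod 31), so λ ≡ 3·8 ≡ 24.
  x = λ² - 15 - 15 = 576 - 30 ≡ 19; y = λ·(15 - 19) - 2 ≡ 26. → (19, 26)
3Q: (19, 26) + (15, 2). λ = (2 - 26)/(15 - 19) ≡ 7/27 mod 31. 27⁻¹ ≡ 23 (mod 31) since 27·23 = 621 ≡ 1, so λ ≡ 6.
  x = λ² - 19 - 15 = 36 - 34 ≡ 2; y = λ·(19 - 2) - 26 ≡ 14. → (2, 14)
4Q: (2, 14) + (15, 2). λ = (2 - 14)/(15 - 2) ≡ 19/13 mod 31. 13⁻¹ ≡ 12 (mod 31), so λ ≡ 11.
  x = λ² - 2 - 15 = 121 - 17 ≡ 11; y = λ·(2 - 11) - 14 ≡ 11. → (11, 11)
5Q: (11, 11) + (15, 2). λ = (2 - 11)/(15 - 11) ≡ 22/4 mod 31. 4⁻¹ ≡ 8 (mod 31), so λ ≡ 21.
  x = λ² - 11 - 15 = 441 - 26 ≡ 12; y = λ·(11 - 12) - 11 ≡ 30. → (12, 30)
6Q: (12, 30) + (15, 2). λ = (2 - 30)/(15 - 12) ≡ 3/3 mod 31. 3⁻¹ ≡ 21 (mod 31), so λ ≡ 1.
  x = λ² - 12 - 15 = 1 - 27 ≡ 5; y = λ·(12 - 5) - 30 ≡ 8. → (5, 8)
7Q: (5, 8) + (15, 2). λ = (2 - 8)/(15 - 5) ≡ 25/10 mod 31. 10⁻¹ ≡ 28 (mod 31), so λ ≡ 18.
  x = λ² - 5 - 15 = 324 - 20 ≡ 25; y = λ·(5 - 25) - 8 ≡ 4. → (25, 4)
8Q: (25, 4) + (15, 2). λ = (2 - 4)/(15 - 25) ≡ 29/21 mod 31. 21⁻¹ ≡ 3 (mod 31), so λ ≡ 25.
  x = λ² - 25 - 15 = 625 - 40 ≡ 27; y = λ·(25 - 27) - 4 ≡ 8. → (27, 8)
9Q: (27, 8) + (15, 2). λ = (2 - 8)/(15 - 27) ≡ 25/19 mod 31. 19⁻¹ ≡ 18 (mod 31) since 19·18 = 342 ≡ 1, so λ ≡ 16.
  x = λ² - 27 - 15 = 256 - 42 ≡ 28; y = λ·(27 - 28) - 8 ≡ 7. → (28, 7)
10Q: (28, 7) + (15, 2). λ = (2 - 7)/(15 - 28) ≡ 26/18 mod 31. 18⁻¹ ≡ 19 (mod 31), so λ ≡ 29.
  x = λ² - 28 - 15 = 841 - 43 ≡ 23; y = λ·(28 - 23) - 7 ≡ 14. → (23, 14)
11Q: (23, 14) + (15, 2). λ = (2 - 14)/(15 - 23) ≡ 19/23 mod 31. 23⁻¹ ≡ 27 (mod 31), so λ ≡ 17.
  x = λ² - 23 - 15 = 289 - 38 ≡ 3; y = λ·(23 - 3) - 14 ≡ 16. → (3, 16)

(3, 16)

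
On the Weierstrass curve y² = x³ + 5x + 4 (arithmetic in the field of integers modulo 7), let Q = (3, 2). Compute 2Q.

tangent at (3, 2): λ = (3·3² + 5)/(2·2) ≡ 4/4. 4⁻¹ ≡ 2 (mod 7) since 4·2 = 8 ≡ 1, so λ ≡ 4·2 ≡ 1.
  x = λ² - 3 - 3 = 1 - 6 ≡ 2; y = λ·(3 - 2) - 2 ≡ 6. → (2, 6)

(2, 6)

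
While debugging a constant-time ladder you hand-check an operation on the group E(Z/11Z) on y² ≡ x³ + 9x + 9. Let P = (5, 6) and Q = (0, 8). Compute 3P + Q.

First 3P:
Repeated addition: build up to 3P.
2P: tangent at (5, 6): λ = (3·5² + 9)/(2·6) ≡ 7/1. 1⁻¹ ≡ 1 (mod 11), so λ ≡ 7·1 ≡ 7.
  x = λ² - 5 - 5 = 49 - 10 ≡ 6; y = λ·(5 - 6) - 6 ≡ 9. → (6, 9)
3P: (6, 9) + (5, 6). λ = (6 - 9)/(5 - 6) ≡ 8/10 mod 11. 10⁻¹ ≡ 10 (mod 11) since 10·10 = 100 ≡ 1, so λ ≡ 3.
  x = λ² - 6 - 5 = 9 - 11 ≡ 9; y = λ·(6 - 9) - 9 ≡ 4. → (9, 4)
3P = (9, 4).
Finally 3P + Q:
(9, 4) + (0, 8). λ = (8 - 4)/(0 - 9) ≡ 4/2 mod 11. 2⁻¹ ≡ 6 (mod 11), so λ ≡ 2.
  x = λ² - 9 - 0 = 4 - 9 ≡ 6; y = λ·(9 - 6) - 4 ≡ 2. → (6, 2)

(6, 2)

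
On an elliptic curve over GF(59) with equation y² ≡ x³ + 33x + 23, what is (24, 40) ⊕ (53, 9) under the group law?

(50, 0)

(24, 40) + (53, 9). λ = (9 - 40)/(53 - 24) ≡ 28/29 mod 59. 29⁻¹ ≡ 57 (mod 59), so λ ≡ 3.
  x = λ² - 24 - 53 = 9 - 77 ≡ 50; y = λ·(24 - 50) - 40 ≡ 0. → (50, 0)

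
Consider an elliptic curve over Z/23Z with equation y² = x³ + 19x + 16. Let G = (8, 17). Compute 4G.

(20, 1)

Repeated addition: build up to 4G.
2G: tangent at (8, 17): λ = (3·8² + 19)/(2·17) ≡ 4/11. 11⁻¹ ≡ 21 (mod 23), so λ ≡ 4·21 ≡ 15.
  x = λ² - 8 - 8 = 225 - 16 ≡ 2; y = λ·(8 - 2) - 17 ≡ 4. → (2, 4)
3G: (2, 4) + (8, 17). λ = (17 - 4)/(8 - 2) ≡ 13/6 mod 23. 6⁻¹ ≡ 4 (mod 23), so λ ≡ 6.
  x = λ² - 2 - 8 = 36 - 10 ≡ 3; y = λ·(2 - 3) - 4 ≡ 13. → (3, 13)
4G: (3, 13) + (8, 17). λ = (17 - 13)/(8 - 3) ≡ 4/5 mod 23. 5⁻¹ ≡ 14 (mod 23), so λ ≡ 10.
  x = λ² - 3 - 8 = 100 - 11 ≡ 20; y = λ·(3 - 20) - 13 ≡ 1. → (20, 1)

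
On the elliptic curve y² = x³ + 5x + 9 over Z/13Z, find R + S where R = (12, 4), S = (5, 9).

(12, 4) + (5, 9). λ = (9 - 4)/(5 - 12) ≡ 5/6 mod 13. 6⁻¹ ≡ 11 (mod 13), so λ ≡ 3.
  x = λ² - 12 - 5 = 9 - 17 ≡ 5; y = λ·(12 - 5) - 4 ≡ 4. → (5, 4)

(5, 4)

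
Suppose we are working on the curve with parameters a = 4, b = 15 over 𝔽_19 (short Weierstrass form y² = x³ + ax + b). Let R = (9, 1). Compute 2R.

(1, 18)

tangent at (9, 1): λ = (3·9² + 4)/(2·1) ≡ 0/2. 2⁻¹ ≡ 10 (mod 19) since 2·10 = 20 ≡ 1, so λ ≡ 0·10 ≡ 0.
  x = λ² - 9 - 9 = 0 - 18 ≡ 1; y = λ·(9 - 1) - 1 ≡ 18. → (1, 18)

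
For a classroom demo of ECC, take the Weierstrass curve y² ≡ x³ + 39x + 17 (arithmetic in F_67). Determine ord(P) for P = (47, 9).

2P: tangent at (47, 9): λ = (3·47² + 39)/(2·9) ≡ 33/18. 18⁻¹ ≡ 41 (mod 67), so λ ≡ 33·41 ≡ 13.
  x = λ² - 47 - 47 = 169 - 94 ≡ 8; y = λ·(47 - 8) - 9 ≡ 29. → (8, 29)
3P: (8, 29) + (47, 9). λ = (9 - 29)/(47 - 8) ≡ 47/39 mod 67. 39⁻¹ ≡ 55 (mod 67), so λ ≡ 39.
  x = λ² - 8 - 47 = 1521 - 55 ≡ 59; y = λ·(8 - 59) - 29 ≡ 59. → (59, 59)
4P: (59, 59) + (47, 9). λ = (9 - 59)/(47 - 59) ≡ 17/55 mod 67. 55⁻¹ ≡ 39 (mod 67), so λ ≡ 60.
  x = λ² - 59 - 47 = 3600 - 106 ≡ 10; y = λ·(59 - 10) - 59 ≡ 0. → (10, 0)
5P: (10, 0) + (47, 9). λ = (9 - 0)/(47 - 10) ≡ 9/37 mod 67. 37⁻¹ ≡ 29 (mod 67), so λ ≡ 60.
  x = λ² - 10 - 47 = 3600 - 57 ≡ 59; y = λ·(10 - 59) - 0 ≡ 8. → (59, 8)
6P: (59, 8) + (47, 9). λ = (9 - 8)/(47 - 59) ≡ 1/55 mod 67. 55⁻¹ ≡ 39 (mod 67) since 55·39 = 2145 ≡ 1, so λ ≡ 39.
  x = λ² - 59 - 47 = 1521 - 106 ≡ 8; y = λ·(59 - 8) - 8 ≡ 38. → (8, 38)
7P: (8, 38) + (47, 9). λ = (9 - 38)/(47 - 8) ≡ 38/39 mod 67. 39⁻¹ ≡ 55 (mod 67), so λ ≡ 13.
  x = λ² - 8 - 47 = 169 - 55 ≡ 47; y = λ·(8 - 47) - 38 ≡ 58. → (47, 58)
8P: (47, 58) + (47, 9): same x and y₁ ≡ -y₂, so the sum is ∞.
8P = ∞, so the order is 8.

8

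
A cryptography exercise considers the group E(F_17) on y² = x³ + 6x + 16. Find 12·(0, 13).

Write Q = (0, 13).
Double-and-add on 12 = (1100)₂. Start with Q = (0, 13) for the leading 1-bit.
double: tangent at (0, 13): λ = (3·0² + 6)/(2·13) ≡ 6/9. 9⁻¹ ≡ 2 (mod 17) since 9·2 = 18 ≡ 1, so λ ≡ 6·2 ≡ 12.
  x = λ² - 0 - 0 = 144 - 0 ≡ 8; y = λ·(0 - 8) - 13 ≡ 10. → (8, 10)
add Q: (8, 10) + (0, 13). λ = (13 - 10)/(0 - 8) ≡ 3/9 mod 17. 9⁻¹ ≡ 2 (mod 17) since 9·2 = 18 ≡ 1, so λ ≡ 6.
  x = λ² - 8 - 0 = 36 - 8 ≡ 11; y = λ·(8 - 11) - 10 ≡ 6. → (11, 6)
double: tangent at (11, 6): λ = (3·11² + 6)/(2·6) ≡ 12/12. 12⁻¹ ≡ 10 (mod 17), so λ ≡ 12·10 ≡ 1.
  x = λ² - 11 - 11 = 1 - 22 ≡ 13; y = λ·(11 - 13) - 6 ≡ 9. → (13, 9)
double: tangent at (13, 9): λ = (3·13² + 6)/(2·9) ≡ 3/1. 1⁻¹ ≡ 1 (mod 17), so λ ≡ 3·1 ≡ 3.
  x = λ² - 13 - 13 = 9 - 26 ≡ 0; y = λ·(13 - 0) - 9 ≡ 13. → (0, 13)

(0, 13)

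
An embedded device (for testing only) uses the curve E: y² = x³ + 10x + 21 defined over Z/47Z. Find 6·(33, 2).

Write P = (33, 2).
Double-and-add on 6 = (110)₂. Start with P = (33, 2) for the leading 1-bit.
double: tangent at (33, 2): λ = (3·33² + 10)/(2·2) ≡ 34/4. 4⁻¹ ≡ 12 (mod 47) since 4·12 = 48 ≡ 1, so λ ≡ 34·12 ≡ 32.
  x = λ² - 33 - 33 = 1024 - 66 ≡ 18; y = λ·(33 - 18) - 2 ≡ 8. → (18, 8)
add P: (18, 8) + (33, 2). λ = (2 - 8)/(33 - 18) ≡ 41/15 mod 47. 15⁻¹ ≡ 22 (mod 47) since 15·22 = 330 ≡ 1, so λ ≡ 9.
  x = λ² - 18 - 33 = 81 - 51 ≡ 30; y = λ·(18 - 30) - 8 ≡ 25. → (30, 25)
double: tangent at (30, 25): λ = (3·30² + 10)/(2·25) ≡ 31/3. 3⁻¹ ≡ 16 (mod 47) since 3·16 = 48 ≡ 1, so λ ≡ 31·16 ≡ 26.
  x = λ² - 30 - 30 = 676 - 60 ≡ 5; y = λ·(30 - 5) - 25 ≡ 14. → (5, 14)

(5, 14)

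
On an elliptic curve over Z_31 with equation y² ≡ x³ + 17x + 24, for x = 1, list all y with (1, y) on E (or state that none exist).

x³ + 17x + 24 = 42 ≡ 11 (mod 31).
11 is a non-residue mod 31; no y exists.

none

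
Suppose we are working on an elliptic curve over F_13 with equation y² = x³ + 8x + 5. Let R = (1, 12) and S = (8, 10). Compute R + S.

(1, 12) + (8, 10). λ = (10 - 12)/(8 - 1) ≡ 11/7 mod 13. 7⁻¹ ≡ 2 (mod 13) since 7·2 = 14 ≡ 1, so λ ≡ 9.
  x = λ² - 1 - 8 = 81 - 9 ≡ 7; y = λ·(1 - 7) - 12 ≡ 12. → (7, 12)

(7, 12)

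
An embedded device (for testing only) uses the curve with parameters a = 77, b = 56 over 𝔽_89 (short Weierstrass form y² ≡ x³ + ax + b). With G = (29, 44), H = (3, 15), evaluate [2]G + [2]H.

(70, 10)

First 2G:
Repeated addition: build up to 2G.
2G: tangent at (29, 44): λ = (3·29² + 77)/(2·44) ≡ 19/88. 88⁻¹ ≡ 88 (mod 89) since 88·88 = 7744 ≡ 1, so λ ≡ 19·88 ≡ 70.
  x = λ² - 29 - 29 = 4900 - 58 ≡ 36; y = λ·(29 - 36) - 44 ≡ 0. → (36, 0)
2G = (36, 0).
Next 2H:
Repeated addition: build up to 2H.
2H: tangent at (3, 15): λ = (3·3² + 77)/(2·15) ≡ 15/30. 30⁻¹ ≡ 3 (mod 89), so λ ≡ 15·3 ≡ 45.
  x = λ² - 3 - 3 = 2025 - 6 ≡ 61; y = λ·(3 - 61) - 15 ≡ 45. → (61, 45)
2H = (61, 45).
Finally 2G + 2H:
(36, 0) + (61, 45). λ = (45 - 0)/(61 - 36) ≡ 45/25 mod 89. 25⁻¹ ≡ 57 (mod 89), so λ ≡ 73.
  x = λ² - 36 - 61 = 5329 - 97 ≡ 70; y = λ·(36 - 70) - 0 ≡ 10. → (70, 10)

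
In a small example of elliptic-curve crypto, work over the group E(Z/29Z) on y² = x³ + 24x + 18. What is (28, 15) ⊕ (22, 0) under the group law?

(28, 15) + (22, 0). λ = (0 - 15)/(22 - 28) ≡ 14/23 mod 29. 23⁻¹ ≡ 24 (mod 29), so λ ≡ 17.
  x = λ² - 28 - 22 = 289 - 50 ≡ 7; y = λ·(28 - 7) - 15 ≡ 23. → (7, 23)

(7, 23)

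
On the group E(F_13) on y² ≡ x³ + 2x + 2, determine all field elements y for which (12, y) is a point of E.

5, 8

x³ + 2x + 2 = 1754 ≡ 12 (mod 13).
Square roots of 12 mod 13: 5 and 8 (since 5² = 25 ≡ 12).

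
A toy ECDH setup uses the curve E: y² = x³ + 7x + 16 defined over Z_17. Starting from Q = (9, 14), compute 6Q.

(7, 0)

Repeated addition: build up to 6Q.
2Q: tangent at (9, 14): λ = (3·9² + 7)/(2·14) ≡ 12/11. 11⁻¹ ≡ 14 (mod 17), so λ ≡ 12·14 ≡ 15.
  x = λ² - 9 - 9 = 225 - 18 ≡ 3; y = λ·(9 - 3) - 14 ≡ 8. → (3, 8)
3Q: (3, 8) + (9, 14). λ = (14 - 8)/(9 - 3) ≡ 6/6 mod 17. 6⁻¹ ≡ 3 (mod 17) since 6·3 = 18 ≡ 1, so λ ≡ 1.
  x = λ² - 3 - 9 = 1 - 12 ≡ 6; y = λ·(3 - 6) - 8 ≡ 6. → (6, 6)
4Q: (6, 6) + (9, 14). λ = (14 - 6)/(9 - 6) ≡ 8/3 mod 17. 3⁻¹ ≡ 6 (mod 17) since 3·6 = 18 ≡ 1, so λ ≡ 14.
  x = λ² - 6 - 9 = 196 - 15 ≡ 11; y = λ·(6 - 11) - 6 ≡ 9. → (11, 9)
5Q: (11, 9) + (9, 14). λ = (14 - 9)/(9 - 11) ≡ 5/15 mod 17. 15⁻¹ ≡ 8 (mod 17), so λ ≡ 6.
  x = λ² - 11 - 9 = 36 - 20 ≡ 16; y = λ·(11 - 16) - 9 ≡ 12. → (16, 12)
6Q: (16, 12) + (9, 14). λ = (14 - 12)/(9 - 16) ≡ 2/10 mod 17. 10⁻¹ ≡ 12 (mod 17) since 10·12 = 120 ≡ 1, so λ ≡ 7.
  x = λ² - 16 - 9 = 49 - 25 ≡ 7; y = λ·(16 - 7) - 12 ≡ 0. → (7, 0)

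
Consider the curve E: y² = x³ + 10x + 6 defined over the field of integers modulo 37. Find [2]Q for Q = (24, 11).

tangent at (24, 11): λ = (3·24² + 10)/(2·11) ≡ 36/22. 22⁻¹ ≡ 32 (mod 37), so λ ≡ 36·32 ≡ 5.
  x = λ² - 24 - 24 = 25 - 48 ≡ 14; y = λ·(24 - 14) - 11 ≡ 2. → (14, 2)

(14, 2)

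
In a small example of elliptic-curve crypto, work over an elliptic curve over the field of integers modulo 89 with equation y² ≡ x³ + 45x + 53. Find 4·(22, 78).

Write G = (22, 78).
Repeated addition: build up to 4G.
2G: tangent at (22, 78): λ = (3·22² + 45)/(2·78) ≡ 73/67. 67⁻¹ ≡ 4 (mod 89) since 67·4 = 268 ≡ 1, so λ ≡ 73·4 ≡ 25.
  x = λ² - 22 - 22 = 625 - 44 ≡ 47; y = λ·(22 - 47) - 78 ≡ 9. → (47, 9)
3G: (47, 9) + (22, 78). λ = (78 - 9)/(22 - 47) ≡ 69/64 mod 89. 64⁻¹ ≡ 32 (mod 89) since 64·32 = 2048 ≡ 1, so λ ≡ 72.
  x = λ² - 47 - 22 = 5184 - 69 ≡ 42; y = λ·(47 - 42) - 9 ≡ 84. → (42, 84)
4G: (42, 84) + (22, 78). λ = (78 - 84)/(22 - 42) ≡ 83/69 mod 89. 69⁻¹ ≡ 40 (mod 89), so λ ≡ 27.
  x = λ² - 42 - 22 = 729 - 64 ≡ 42; y = λ·(42 - 42) - 84 ≡ 5. → (42, 5)

(42, 5)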